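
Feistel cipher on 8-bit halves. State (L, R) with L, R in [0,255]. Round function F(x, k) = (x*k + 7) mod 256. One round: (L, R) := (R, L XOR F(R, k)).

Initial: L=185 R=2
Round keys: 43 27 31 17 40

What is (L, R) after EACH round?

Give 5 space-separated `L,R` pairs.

Answer: 2,228 228,17 17,242 242,8 8,181

Derivation:
Round 1 (k=43): L=2 R=228
Round 2 (k=27): L=228 R=17
Round 3 (k=31): L=17 R=242
Round 4 (k=17): L=242 R=8
Round 5 (k=40): L=8 R=181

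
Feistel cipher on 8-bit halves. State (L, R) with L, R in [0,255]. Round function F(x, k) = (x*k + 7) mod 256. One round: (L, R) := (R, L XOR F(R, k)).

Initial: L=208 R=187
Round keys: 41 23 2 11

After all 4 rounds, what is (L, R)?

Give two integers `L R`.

Round 1 (k=41): L=187 R=42
Round 2 (k=23): L=42 R=118
Round 3 (k=2): L=118 R=217
Round 4 (k=11): L=217 R=44

Answer: 217 44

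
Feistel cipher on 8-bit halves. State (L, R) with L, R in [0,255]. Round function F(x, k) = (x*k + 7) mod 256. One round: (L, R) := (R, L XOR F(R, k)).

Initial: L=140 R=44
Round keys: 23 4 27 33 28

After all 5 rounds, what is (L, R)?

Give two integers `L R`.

Round 1 (k=23): L=44 R=119
Round 2 (k=4): L=119 R=207
Round 3 (k=27): L=207 R=171
Round 4 (k=33): L=171 R=221
Round 5 (k=28): L=221 R=152

Answer: 221 152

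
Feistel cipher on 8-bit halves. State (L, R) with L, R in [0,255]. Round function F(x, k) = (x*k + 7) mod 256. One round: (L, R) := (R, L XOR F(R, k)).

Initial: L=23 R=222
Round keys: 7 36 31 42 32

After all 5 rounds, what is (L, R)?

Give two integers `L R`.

Round 1 (k=7): L=222 R=14
Round 2 (k=36): L=14 R=33
Round 3 (k=31): L=33 R=8
Round 4 (k=42): L=8 R=118
Round 5 (k=32): L=118 R=207

Answer: 118 207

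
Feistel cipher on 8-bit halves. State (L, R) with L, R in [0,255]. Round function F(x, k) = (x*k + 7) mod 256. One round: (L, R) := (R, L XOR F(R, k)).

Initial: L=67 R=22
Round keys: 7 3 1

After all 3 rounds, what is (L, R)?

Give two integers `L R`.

Round 1 (k=7): L=22 R=226
Round 2 (k=3): L=226 R=187
Round 3 (k=1): L=187 R=32

Answer: 187 32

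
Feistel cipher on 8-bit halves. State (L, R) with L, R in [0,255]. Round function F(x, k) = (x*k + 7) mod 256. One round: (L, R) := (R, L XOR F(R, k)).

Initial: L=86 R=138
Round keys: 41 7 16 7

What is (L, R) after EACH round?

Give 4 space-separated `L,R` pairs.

Round 1 (k=41): L=138 R=119
Round 2 (k=7): L=119 R=194
Round 3 (k=16): L=194 R=80
Round 4 (k=7): L=80 R=245

Answer: 138,119 119,194 194,80 80,245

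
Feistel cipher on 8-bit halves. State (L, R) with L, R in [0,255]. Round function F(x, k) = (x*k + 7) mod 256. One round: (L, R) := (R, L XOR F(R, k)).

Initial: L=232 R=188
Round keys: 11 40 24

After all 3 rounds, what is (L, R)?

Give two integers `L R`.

Answer: 67 188

Derivation:
Round 1 (k=11): L=188 R=243
Round 2 (k=40): L=243 R=67
Round 3 (k=24): L=67 R=188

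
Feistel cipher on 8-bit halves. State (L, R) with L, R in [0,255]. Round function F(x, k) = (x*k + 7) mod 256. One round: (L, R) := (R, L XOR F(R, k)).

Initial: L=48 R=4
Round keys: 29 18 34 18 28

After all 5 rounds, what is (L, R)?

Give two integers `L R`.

Answer: 66 205

Derivation:
Round 1 (k=29): L=4 R=75
Round 2 (k=18): L=75 R=73
Round 3 (k=34): L=73 R=242
Round 4 (k=18): L=242 R=66
Round 5 (k=28): L=66 R=205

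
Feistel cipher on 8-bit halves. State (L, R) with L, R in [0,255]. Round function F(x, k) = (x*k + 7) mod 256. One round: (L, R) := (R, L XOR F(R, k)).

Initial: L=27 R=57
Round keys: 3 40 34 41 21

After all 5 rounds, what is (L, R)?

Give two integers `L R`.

Answer: 167 96

Derivation:
Round 1 (k=3): L=57 R=169
Round 2 (k=40): L=169 R=86
Round 3 (k=34): L=86 R=218
Round 4 (k=41): L=218 R=167
Round 5 (k=21): L=167 R=96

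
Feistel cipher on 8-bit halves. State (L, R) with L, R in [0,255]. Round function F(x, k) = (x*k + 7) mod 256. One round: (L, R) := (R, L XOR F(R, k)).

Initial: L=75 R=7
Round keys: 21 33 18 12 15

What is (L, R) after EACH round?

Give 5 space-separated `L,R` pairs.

Answer: 7,209 209,255 255,36 36,72 72,27

Derivation:
Round 1 (k=21): L=7 R=209
Round 2 (k=33): L=209 R=255
Round 3 (k=18): L=255 R=36
Round 4 (k=12): L=36 R=72
Round 5 (k=15): L=72 R=27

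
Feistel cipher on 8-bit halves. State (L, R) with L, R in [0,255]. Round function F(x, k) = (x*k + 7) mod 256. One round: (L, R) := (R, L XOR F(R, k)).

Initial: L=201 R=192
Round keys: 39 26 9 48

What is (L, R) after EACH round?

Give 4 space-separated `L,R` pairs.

Answer: 192,142 142,179 179,220 220,244

Derivation:
Round 1 (k=39): L=192 R=142
Round 2 (k=26): L=142 R=179
Round 3 (k=9): L=179 R=220
Round 4 (k=48): L=220 R=244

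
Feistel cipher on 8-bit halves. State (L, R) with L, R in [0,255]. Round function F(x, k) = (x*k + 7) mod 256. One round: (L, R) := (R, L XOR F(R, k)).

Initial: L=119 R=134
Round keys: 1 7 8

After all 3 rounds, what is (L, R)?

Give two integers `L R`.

Answer: 91 37

Derivation:
Round 1 (k=1): L=134 R=250
Round 2 (k=7): L=250 R=91
Round 3 (k=8): L=91 R=37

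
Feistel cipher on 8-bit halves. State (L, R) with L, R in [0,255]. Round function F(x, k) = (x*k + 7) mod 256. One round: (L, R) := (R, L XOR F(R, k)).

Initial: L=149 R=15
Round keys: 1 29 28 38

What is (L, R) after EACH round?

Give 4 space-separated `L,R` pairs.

Answer: 15,131 131,209 209,96 96,150

Derivation:
Round 1 (k=1): L=15 R=131
Round 2 (k=29): L=131 R=209
Round 3 (k=28): L=209 R=96
Round 4 (k=38): L=96 R=150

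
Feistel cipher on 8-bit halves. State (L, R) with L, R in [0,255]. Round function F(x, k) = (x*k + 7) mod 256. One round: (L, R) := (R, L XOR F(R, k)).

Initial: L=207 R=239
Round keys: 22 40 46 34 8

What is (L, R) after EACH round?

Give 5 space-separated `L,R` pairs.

Answer: 239,94 94,88 88,137 137,97 97,134

Derivation:
Round 1 (k=22): L=239 R=94
Round 2 (k=40): L=94 R=88
Round 3 (k=46): L=88 R=137
Round 4 (k=34): L=137 R=97
Round 5 (k=8): L=97 R=134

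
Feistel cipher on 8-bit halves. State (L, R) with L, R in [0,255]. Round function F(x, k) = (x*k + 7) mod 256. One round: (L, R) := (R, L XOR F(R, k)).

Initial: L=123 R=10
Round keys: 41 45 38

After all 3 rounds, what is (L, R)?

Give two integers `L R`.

Answer: 83 131

Derivation:
Round 1 (k=41): L=10 R=218
Round 2 (k=45): L=218 R=83
Round 3 (k=38): L=83 R=131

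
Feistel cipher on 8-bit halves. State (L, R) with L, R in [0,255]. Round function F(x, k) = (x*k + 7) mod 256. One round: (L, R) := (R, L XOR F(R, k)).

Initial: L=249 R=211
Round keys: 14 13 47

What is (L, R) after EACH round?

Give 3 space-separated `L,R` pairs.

Answer: 211,104 104,156 156,195

Derivation:
Round 1 (k=14): L=211 R=104
Round 2 (k=13): L=104 R=156
Round 3 (k=47): L=156 R=195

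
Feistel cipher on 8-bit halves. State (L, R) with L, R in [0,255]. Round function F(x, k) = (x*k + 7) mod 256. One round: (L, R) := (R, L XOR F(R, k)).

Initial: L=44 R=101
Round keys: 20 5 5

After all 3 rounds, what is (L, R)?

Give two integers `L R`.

Round 1 (k=20): L=101 R=199
Round 2 (k=5): L=199 R=143
Round 3 (k=5): L=143 R=21

Answer: 143 21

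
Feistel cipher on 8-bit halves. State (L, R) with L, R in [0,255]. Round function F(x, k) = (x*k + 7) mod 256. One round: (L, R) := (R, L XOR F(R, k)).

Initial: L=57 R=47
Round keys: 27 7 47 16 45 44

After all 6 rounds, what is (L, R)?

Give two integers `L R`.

Round 1 (k=27): L=47 R=197
Round 2 (k=7): L=197 R=69
Round 3 (k=47): L=69 R=119
Round 4 (k=16): L=119 R=50
Round 5 (k=45): L=50 R=166
Round 6 (k=44): L=166 R=189

Answer: 166 189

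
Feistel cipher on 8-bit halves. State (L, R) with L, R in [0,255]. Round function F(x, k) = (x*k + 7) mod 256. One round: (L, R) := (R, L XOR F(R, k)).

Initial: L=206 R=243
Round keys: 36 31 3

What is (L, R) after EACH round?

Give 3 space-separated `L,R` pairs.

Round 1 (k=36): L=243 R=253
Round 2 (k=31): L=253 R=89
Round 3 (k=3): L=89 R=239

Answer: 243,253 253,89 89,239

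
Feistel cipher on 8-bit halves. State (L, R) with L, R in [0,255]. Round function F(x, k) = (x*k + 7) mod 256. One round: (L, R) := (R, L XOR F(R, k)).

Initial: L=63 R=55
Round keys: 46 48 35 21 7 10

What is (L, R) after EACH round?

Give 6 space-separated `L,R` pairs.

Answer: 55,214 214,16 16,225 225,108 108,26 26,103

Derivation:
Round 1 (k=46): L=55 R=214
Round 2 (k=48): L=214 R=16
Round 3 (k=35): L=16 R=225
Round 4 (k=21): L=225 R=108
Round 5 (k=7): L=108 R=26
Round 6 (k=10): L=26 R=103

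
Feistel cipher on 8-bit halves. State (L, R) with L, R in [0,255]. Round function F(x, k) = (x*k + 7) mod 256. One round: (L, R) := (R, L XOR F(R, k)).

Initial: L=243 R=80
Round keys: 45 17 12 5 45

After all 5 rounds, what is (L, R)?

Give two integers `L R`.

Round 1 (k=45): L=80 R=228
Round 2 (k=17): L=228 R=123
Round 3 (k=12): L=123 R=47
Round 4 (k=5): L=47 R=137
Round 5 (k=45): L=137 R=51

Answer: 137 51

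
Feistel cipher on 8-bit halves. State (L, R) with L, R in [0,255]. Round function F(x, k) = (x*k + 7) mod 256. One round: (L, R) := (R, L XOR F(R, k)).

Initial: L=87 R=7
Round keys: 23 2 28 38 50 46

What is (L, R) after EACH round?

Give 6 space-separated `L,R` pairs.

Answer: 7,255 255,2 2,192 192,133 133,193 193,48

Derivation:
Round 1 (k=23): L=7 R=255
Round 2 (k=2): L=255 R=2
Round 3 (k=28): L=2 R=192
Round 4 (k=38): L=192 R=133
Round 5 (k=50): L=133 R=193
Round 6 (k=46): L=193 R=48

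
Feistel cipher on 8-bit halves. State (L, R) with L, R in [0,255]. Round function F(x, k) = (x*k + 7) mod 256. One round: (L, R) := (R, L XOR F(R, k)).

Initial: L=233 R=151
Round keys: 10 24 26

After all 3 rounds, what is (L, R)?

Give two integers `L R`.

Answer: 240 99

Derivation:
Round 1 (k=10): L=151 R=4
Round 2 (k=24): L=4 R=240
Round 3 (k=26): L=240 R=99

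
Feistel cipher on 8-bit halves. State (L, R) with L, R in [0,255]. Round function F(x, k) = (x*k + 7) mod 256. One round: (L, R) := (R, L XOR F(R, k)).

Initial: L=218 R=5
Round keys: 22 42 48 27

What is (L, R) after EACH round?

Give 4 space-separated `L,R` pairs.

Answer: 5,175 175,184 184,40 40,135

Derivation:
Round 1 (k=22): L=5 R=175
Round 2 (k=42): L=175 R=184
Round 3 (k=48): L=184 R=40
Round 4 (k=27): L=40 R=135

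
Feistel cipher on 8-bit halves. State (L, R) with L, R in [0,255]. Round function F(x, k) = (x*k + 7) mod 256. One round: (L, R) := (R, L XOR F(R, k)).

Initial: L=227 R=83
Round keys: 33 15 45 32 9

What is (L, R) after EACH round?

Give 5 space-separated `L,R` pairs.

Answer: 83,89 89,109 109,105 105,74 74,200

Derivation:
Round 1 (k=33): L=83 R=89
Round 2 (k=15): L=89 R=109
Round 3 (k=45): L=109 R=105
Round 4 (k=32): L=105 R=74
Round 5 (k=9): L=74 R=200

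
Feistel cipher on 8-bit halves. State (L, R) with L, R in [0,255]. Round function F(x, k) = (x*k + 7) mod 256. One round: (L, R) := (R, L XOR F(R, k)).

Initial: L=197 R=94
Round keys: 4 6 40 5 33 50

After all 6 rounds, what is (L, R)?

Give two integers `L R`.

Round 1 (k=4): L=94 R=186
Round 2 (k=6): L=186 R=61
Round 3 (k=40): L=61 R=53
Round 4 (k=5): L=53 R=45
Round 5 (k=33): L=45 R=225
Round 6 (k=50): L=225 R=212

Answer: 225 212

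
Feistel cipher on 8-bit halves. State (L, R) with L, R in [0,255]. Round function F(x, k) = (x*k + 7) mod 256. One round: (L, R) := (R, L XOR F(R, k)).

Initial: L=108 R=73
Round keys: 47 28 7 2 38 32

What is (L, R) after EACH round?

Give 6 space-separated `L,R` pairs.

Answer: 73,2 2,118 118,67 67,251 251,10 10,188

Derivation:
Round 1 (k=47): L=73 R=2
Round 2 (k=28): L=2 R=118
Round 3 (k=7): L=118 R=67
Round 4 (k=2): L=67 R=251
Round 5 (k=38): L=251 R=10
Round 6 (k=32): L=10 R=188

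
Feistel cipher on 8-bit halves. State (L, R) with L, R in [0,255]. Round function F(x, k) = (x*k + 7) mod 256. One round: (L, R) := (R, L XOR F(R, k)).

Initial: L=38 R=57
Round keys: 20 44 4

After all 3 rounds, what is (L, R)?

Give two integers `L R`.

Answer: 58 178

Derivation:
Round 1 (k=20): L=57 R=93
Round 2 (k=44): L=93 R=58
Round 3 (k=4): L=58 R=178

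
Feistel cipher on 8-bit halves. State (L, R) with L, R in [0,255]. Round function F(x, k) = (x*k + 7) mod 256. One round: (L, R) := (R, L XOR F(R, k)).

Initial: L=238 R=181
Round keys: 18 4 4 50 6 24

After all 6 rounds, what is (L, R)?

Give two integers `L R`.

Answer: 157 46

Derivation:
Round 1 (k=18): L=181 R=47
Round 2 (k=4): L=47 R=118
Round 3 (k=4): L=118 R=240
Round 4 (k=50): L=240 R=145
Round 5 (k=6): L=145 R=157
Round 6 (k=24): L=157 R=46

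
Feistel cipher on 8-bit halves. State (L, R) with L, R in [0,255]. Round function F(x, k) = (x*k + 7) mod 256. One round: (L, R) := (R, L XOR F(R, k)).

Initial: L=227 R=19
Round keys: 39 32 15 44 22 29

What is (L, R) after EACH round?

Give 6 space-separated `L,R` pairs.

Answer: 19,15 15,244 244,92 92,35 35,85 85,139

Derivation:
Round 1 (k=39): L=19 R=15
Round 2 (k=32): L=15 R=244
Round 3 (k=15): L=244 R=92
Round 4 (k=44): L=92 R=35
Round 5 (k=22): L=35 R=85
Round 6 (k=29): L=85 R=139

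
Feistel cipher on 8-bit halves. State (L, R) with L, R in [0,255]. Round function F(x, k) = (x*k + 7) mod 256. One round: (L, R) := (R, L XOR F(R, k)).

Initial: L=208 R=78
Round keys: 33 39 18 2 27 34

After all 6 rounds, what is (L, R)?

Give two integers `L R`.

Answer: 6 140

Derivation:
Round 1 (k=33): L=78 R=197
Round 2 (k=39): L=197 R=68
Round 3 (k=18): L=68 R=10
Round 4 (k=2): L=10 R=95
Round 5 (k=27): L=95 R=6
Round 6 (k=34): L=6 R=140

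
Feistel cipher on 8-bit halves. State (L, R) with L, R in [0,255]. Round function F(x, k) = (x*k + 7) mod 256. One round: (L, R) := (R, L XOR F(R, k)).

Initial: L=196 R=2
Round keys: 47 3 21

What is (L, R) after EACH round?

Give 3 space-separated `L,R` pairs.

Answer: 2,161 161,232 232,174

Derivation:
Round 1 (k=47): L=2 R=161
Round 2 (k=3): L=161 R=232
Round 3 (k=21): L=232 R=174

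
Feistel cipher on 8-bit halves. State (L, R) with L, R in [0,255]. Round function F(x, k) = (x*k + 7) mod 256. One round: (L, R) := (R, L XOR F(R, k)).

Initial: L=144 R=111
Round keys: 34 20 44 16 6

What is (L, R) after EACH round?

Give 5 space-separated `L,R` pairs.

Round 1 (k=34): L=111 R=85
Round 2 (k=20): L=85 R=196
Round 3 (k=44): L=196 R=226
Round 4 (k=16): L=226 R=227
Round 5 (k=6): L=227 R=187

Answer: 111,85 85,196 196,226 226,227 227,187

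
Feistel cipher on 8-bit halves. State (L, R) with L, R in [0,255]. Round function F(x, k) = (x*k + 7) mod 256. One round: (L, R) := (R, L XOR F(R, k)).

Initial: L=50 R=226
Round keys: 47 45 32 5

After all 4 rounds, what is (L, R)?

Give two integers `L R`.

Round 1 (k=47): L=226 R=183
Round 2 (k=45): L=183 R=208
Round 3 (k=32): L=208 R=176
Round 4 (k=5): L=176 R=167

Answer: 176 167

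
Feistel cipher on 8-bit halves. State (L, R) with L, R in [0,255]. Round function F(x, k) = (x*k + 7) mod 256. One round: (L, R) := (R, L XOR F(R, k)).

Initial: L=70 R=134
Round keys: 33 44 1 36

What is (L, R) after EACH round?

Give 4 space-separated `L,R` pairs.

Answer: 134,11 11,109 109,127 127,142

Derivation:
Round 1 (k=33): L=134 R=11
Round 2 (k=44): L=11 R=109
Round 3 (k=1): L=109 R=127
Round 4 (k=36): L=127 R=142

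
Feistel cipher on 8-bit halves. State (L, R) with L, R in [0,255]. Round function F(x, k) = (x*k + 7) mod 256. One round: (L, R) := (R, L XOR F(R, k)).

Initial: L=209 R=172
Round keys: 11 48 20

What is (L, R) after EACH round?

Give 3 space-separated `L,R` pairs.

Answer: 172,186 186,75 75,89

Derivation:
Round 1 (k=11): L=172 R=186
Round 2 (k=48): L=186 R=75
Round 3 (k=20): L=75 R=89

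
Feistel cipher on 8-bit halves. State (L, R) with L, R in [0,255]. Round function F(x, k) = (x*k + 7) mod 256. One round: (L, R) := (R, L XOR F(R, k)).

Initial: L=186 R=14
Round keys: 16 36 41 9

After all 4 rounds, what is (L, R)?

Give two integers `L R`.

Answer: 57 29

Derivation:
Round 1 (k=16): L=14 R=93
Round 2 (k=36): L=93 R=21
Round 3 (k=41): L=21 R=57
Round 4 (k=9): L=57 R=29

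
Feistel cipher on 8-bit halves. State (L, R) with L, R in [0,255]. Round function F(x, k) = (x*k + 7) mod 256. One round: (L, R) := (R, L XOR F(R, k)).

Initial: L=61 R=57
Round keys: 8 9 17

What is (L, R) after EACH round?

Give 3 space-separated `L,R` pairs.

Answer: 57,242 242,176 176,69

Derivation:
Round 1 (k=8): L=57 R=242
Round 2 (k=9): L=242 R=176
Round 3 (k=17): L=176 R=69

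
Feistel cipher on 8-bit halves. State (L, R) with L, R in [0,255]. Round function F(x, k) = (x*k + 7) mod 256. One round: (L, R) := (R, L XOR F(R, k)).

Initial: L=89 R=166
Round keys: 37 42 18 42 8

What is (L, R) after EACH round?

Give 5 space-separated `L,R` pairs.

Round 1 (k=37): L=166 R=92
Round 2 (k=42): L=92 R=185
Round 3 (k=18): L=185 R=85
Round 4 (k=42): L=85 R=64
Round 5 (k=8): L=64 R=82

Answer: 166,92 92,185 185,85 85,64 64,82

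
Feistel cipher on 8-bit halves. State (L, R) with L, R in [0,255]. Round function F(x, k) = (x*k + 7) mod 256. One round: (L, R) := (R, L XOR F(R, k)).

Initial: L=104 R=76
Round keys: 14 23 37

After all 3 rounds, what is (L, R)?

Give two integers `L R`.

Round 1 (k=14): L=76 R=71
Round 2 (k=23): L=71 R=36
Round 3 (k=37): L=36 R=124

Answer: 36 124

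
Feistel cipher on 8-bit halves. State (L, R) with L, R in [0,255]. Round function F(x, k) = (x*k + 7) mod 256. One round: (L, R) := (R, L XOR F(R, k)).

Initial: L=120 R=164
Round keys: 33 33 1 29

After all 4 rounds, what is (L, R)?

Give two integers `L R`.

Answer: 118 123

Derivation:
Round 1 (k=33): L=164 R=83
Round 2 (k=33): L=83 R=30
Round 3 (k=1): L=30 R=118
Round 4 (k=29): L=118 R=123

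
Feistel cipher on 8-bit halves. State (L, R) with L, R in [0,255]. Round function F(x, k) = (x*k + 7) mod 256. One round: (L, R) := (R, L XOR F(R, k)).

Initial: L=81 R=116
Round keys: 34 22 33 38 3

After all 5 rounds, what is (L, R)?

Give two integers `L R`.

Answer: 216 167

Derivation:
Round 1 (k=34): L=116 R=62
Round 2 (k=22): L=62 R=47
Round 3 (k=33): L=47 R=40
Round 4 (k=38): L=40 R=216
Round 5 (k=3): L=216 R=167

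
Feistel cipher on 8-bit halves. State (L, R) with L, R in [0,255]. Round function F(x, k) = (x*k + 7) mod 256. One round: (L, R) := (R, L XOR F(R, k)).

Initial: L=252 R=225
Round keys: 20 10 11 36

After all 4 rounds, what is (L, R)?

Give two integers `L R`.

Round 1 (k=20): L=225 R=103
Round 2 (k=10): L=103 R=236
Round 3 (k=11): L=236 R=76
Round 4 (k=36): L=76 R=91

Answer: 76 91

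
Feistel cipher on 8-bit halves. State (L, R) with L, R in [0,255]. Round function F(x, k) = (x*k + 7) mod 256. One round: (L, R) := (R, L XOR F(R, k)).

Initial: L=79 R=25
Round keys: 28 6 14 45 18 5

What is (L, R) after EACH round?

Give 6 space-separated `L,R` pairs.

Round 1 (k=28): L=25 R=140
Round 2 (k=6): L=140 R=86
Round 3 (k=14): L=86 R=55
Round 4 (k=45): L=55 R=228
Round 5 (k=18): L=228 R=56
Round 6 (k=5): L=56 R=251

Answer: 25,140 140,86 86,55 55,228 228,56 56,251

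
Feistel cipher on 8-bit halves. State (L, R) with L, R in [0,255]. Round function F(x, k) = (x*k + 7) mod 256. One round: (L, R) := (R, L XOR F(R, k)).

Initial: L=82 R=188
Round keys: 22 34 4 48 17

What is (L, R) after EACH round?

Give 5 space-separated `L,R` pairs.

Round 1 (k=22): L=188 R=125
Round 2 (k=34): L=125 R=29
Round 3 (k=4): L=29 R=6
Round 4 (k=48): L=6 R=58
Round 5 (k=17): L=58 R=231

Answer: 188,125 125,29 29,6 6,58 58,231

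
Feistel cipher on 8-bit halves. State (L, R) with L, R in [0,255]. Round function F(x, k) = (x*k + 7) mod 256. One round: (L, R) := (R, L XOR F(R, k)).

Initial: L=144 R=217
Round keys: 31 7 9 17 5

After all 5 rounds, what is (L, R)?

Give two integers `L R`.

Round 1 (k=31): L=217 R=222
Round 2 (k=7): L=222 R=192
Round 3 (k=9): L=192 R=25
Round 4 (k=17): L=25 R=112
Round 5 (k=5): L=112 R=46

Answer: 112 46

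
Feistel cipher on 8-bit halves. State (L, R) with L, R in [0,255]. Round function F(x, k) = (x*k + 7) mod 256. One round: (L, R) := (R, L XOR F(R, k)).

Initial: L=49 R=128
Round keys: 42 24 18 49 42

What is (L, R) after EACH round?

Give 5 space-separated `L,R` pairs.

Round 1 (k=42): L=128 R=54
Round 2 (k=24): L=54 R=151
Round 3 (k=18): L=151 R=147
Round 4 (k=49): L=147 R=189
Round 5 (k=42): L=189 R=154

Answer: 128,54 54,151 151,147 147,189 189,154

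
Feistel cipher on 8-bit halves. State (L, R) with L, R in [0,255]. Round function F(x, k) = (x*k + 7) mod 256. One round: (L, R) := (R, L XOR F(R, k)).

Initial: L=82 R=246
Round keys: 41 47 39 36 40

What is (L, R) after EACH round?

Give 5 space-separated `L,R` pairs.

Round 1 (k=41): L=246 R=63
Round 2 (k=47): L=63 R=110
Round 3 (k=39): L=110 R=246
Round 4 (k=36): L=246 R=241
Round 5 (k=40): L=241 R=89

Answer: 246,63 63,110 110,246 246,241 241,89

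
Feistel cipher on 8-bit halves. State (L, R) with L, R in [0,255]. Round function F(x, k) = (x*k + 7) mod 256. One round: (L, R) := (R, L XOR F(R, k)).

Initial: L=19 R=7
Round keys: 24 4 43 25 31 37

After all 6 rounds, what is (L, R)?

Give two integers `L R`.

Round 1 (k=24): L=7 R=188
Round 2 (k=4): L=188 R=240
Round 3 (k=43): L=240 R=235
Round 4 (k=25): L=235 R=10
Round 5 (k=31): L=10 R=214
Round 6 (k=37): L=214 R=255

Answer: 214 255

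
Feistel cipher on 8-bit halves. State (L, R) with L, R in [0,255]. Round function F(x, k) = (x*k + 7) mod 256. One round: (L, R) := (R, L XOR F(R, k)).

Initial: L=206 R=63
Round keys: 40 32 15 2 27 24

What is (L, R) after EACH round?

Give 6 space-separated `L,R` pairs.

Round 1 (k=40): L=63 R=17
Round 2 (k=32): L=17 R=24
Round 3 (k=15): L=24 R=126
Round 4 (k=2): L=126 R=27
Round 5 (k=27): L=27 R=158
Round 6 (k=24): L=158 R=204

Answer: 63,17 17,24 24,126 126,27 27,158 158,204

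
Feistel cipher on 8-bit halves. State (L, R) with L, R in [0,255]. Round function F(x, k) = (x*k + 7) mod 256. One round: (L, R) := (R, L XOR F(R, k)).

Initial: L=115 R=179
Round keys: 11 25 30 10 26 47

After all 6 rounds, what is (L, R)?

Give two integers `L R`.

Answer: 181 24

Derivation:
Round 1 (k=11): L=179 R=203
Round 2 (k=25): L=203 R=105
Round 3 (k=30): L=105 R=158
Round 4 (k=10): L=158 R=90
Round 5 (k=26): L=90 R=181
Round 6 (k=47): L=181 R=24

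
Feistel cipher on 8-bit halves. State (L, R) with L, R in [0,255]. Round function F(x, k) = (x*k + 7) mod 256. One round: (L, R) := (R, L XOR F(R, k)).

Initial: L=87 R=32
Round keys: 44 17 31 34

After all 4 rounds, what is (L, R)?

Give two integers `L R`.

Answer: 32 176

Derivation:
Round 1 (k=44): L=32 R=208
Round 2 (k=17): L=208 R=247
Round 3 (k=31): L=247 R=32
Round 4 (k=34): L=32 R=176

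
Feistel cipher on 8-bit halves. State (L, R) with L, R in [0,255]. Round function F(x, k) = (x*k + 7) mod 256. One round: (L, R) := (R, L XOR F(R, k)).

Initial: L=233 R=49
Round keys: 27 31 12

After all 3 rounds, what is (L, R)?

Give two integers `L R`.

Answer: 189 56

Derivation:
Round 1 (k=27): L=49 R=219
Round 2 (k=31): L=219 R=189
Round 3 (k=12): L=189 R=56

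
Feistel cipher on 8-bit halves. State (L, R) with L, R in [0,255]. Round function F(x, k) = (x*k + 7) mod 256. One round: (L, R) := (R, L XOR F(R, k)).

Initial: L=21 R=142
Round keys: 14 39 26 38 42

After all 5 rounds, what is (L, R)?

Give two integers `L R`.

Round 1 (k=14): L=142 R=222
Round 2 (k=39): L=222 R=87
Round 3 (k=26): L=87 R=3
Round 4 (k=38): L=3 R=46
Round 5 (k=42): L=46 R=144

Answer: 46 144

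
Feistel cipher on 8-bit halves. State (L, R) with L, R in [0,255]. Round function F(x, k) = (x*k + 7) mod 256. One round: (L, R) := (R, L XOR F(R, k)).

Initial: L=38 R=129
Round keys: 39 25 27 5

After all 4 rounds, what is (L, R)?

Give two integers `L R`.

Answer: 73 186

Derivation:
Round 1 (k=39): L=129 R=136
Round 2 (k=25): L=136 R=206
Round 3 (k=27): L=206 R=73
Round 4 (k=5): L=73 R=186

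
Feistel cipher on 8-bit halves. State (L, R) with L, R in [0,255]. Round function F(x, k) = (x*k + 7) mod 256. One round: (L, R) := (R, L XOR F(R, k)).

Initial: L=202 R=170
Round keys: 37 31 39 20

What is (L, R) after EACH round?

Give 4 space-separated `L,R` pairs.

Round 1 (k=37): L=170 R=83
Round 2 (k=31): L=83 R=190
Round 3 (k=39): L=190 R=170
Round 4 (k=20): L=170 R=241

Answer: 170,83 83,190 190,170 170,241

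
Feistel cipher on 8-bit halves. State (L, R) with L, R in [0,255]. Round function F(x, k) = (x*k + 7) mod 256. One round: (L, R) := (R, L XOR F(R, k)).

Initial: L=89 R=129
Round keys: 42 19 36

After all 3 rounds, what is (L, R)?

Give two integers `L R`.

Round 1 (k=42): L=129 R=104
Round 2 (k=19): L=104 R=62
Round 3 (k=36): L=62 R=215

Answer: 62 215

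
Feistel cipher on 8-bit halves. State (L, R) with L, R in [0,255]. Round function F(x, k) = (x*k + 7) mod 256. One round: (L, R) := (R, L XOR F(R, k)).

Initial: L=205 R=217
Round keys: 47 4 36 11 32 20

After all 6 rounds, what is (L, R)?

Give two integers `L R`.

Round 1 (k=47): L=217 R=19
Round 2 (k=4): L=19 R=138
Round 3 (k=36): L=138 R=124
Round 4 (k=11): L=124 R=209
Round 5 (k=32): L=209 R=91
Round 6 (k=20): L=91 R=242

Answer: 91 242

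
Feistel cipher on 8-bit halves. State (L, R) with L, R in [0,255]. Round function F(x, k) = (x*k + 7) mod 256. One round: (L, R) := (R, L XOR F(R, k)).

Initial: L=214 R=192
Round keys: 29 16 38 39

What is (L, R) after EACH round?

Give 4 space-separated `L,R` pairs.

Answer: 192,17 17,215 215,224 224,240

Derivation:
Round 1 (k=29): L=192 R=17
Round 2 (k=16): L=17 R=215
Round 3 (k=38): L=215 R=224
Round 4 (k=39): L=224 R=240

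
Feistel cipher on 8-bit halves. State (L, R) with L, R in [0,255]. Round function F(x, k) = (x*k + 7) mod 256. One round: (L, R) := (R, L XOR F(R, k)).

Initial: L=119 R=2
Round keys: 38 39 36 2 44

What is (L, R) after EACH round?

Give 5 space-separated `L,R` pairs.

Answer: 2,36 36,129 129,15 15,164 164,56

Derivation:
Round 1 (k=38): L=2 R=36
Round 2 (k=39): L=36 R=129
Round 3 (k=36): L=129 R=15
Round 4 (k=2): L=15 R=164
Round 5 (k=44): L=164 R=56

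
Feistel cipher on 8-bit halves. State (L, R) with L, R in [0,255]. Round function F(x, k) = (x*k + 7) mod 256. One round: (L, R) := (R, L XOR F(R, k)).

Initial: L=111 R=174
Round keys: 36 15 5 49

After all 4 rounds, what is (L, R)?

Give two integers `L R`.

Answer: 212 194

Derivation:
Round 1 (k=36): L=174 R=16
Round 2 (k=15): L=16 R=89
Round 3 (k=5): L=89 R=212
Round 4 (k=49): L=212 R=194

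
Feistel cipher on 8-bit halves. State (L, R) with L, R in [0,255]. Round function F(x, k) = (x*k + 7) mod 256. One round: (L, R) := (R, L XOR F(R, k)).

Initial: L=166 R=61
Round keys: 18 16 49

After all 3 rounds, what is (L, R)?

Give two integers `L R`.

Round 1 (k=18): L=61 R=247
Round 2 (k=16): L=247 R=74
Round 3 (k=49): L=74 R=198

Answer: 74 198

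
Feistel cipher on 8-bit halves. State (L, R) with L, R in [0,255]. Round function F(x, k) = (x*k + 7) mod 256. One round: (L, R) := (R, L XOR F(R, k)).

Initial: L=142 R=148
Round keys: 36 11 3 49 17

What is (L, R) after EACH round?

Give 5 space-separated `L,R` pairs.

Round 1 (k=36): L=148 R=89
Round 2 (k=11): L=89 R=78
Round 3 (k=3): L=78 R=168
Round 4 (k=49): L=168 R=97
Round 5 (k=17): L=97 R=208

Answer: 148,89 89,78 78,168 168,97 97,208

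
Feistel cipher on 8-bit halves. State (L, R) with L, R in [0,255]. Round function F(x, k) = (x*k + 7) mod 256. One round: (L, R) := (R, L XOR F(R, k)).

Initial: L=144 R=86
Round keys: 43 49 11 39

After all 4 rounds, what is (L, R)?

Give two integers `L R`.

Answer: 112 225

Derivation:
Round 1 (k=43): L=86 R=233
Round 2 (k=49): L=233 R=246
Round 3 (k=11): L=246 R=112
Round 4 (k=39): L=112 R=225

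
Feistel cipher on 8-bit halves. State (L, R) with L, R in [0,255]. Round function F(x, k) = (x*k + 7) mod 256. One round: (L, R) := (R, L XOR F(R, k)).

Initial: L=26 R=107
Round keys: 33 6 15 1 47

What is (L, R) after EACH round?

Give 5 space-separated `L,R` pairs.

Round 1 (k=33): L=107 R=200
Round 2 (k=6): L=200 R=220
Round 3 (k=15): L=220 R=35
Round 4 (k=1): L=35 R=246
Round 5 (k=47): L=246 R=18

Answer: 107,200 200,220 220,35 35,246 246,18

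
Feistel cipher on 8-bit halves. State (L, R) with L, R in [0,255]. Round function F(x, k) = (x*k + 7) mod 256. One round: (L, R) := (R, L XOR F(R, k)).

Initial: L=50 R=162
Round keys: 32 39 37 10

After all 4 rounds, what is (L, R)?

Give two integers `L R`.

Round 1 (k=32): L=162 R=117
Round 2 (k=39): L=117 R=120
Round 3 (k=37): L=120 R=42
Round 4 (k=10): L=42 R=211

Answer: 42 211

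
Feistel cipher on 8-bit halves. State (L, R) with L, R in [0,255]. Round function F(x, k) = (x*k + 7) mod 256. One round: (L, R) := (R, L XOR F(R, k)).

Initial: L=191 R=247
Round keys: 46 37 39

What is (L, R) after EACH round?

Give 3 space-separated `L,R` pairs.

Round 1 (k=46): L=247 R=214
Round 2 (k=37): L=214 R=2
Round 3 (k=39): L=2 R=131

Answer: 247,214 214,2 2,131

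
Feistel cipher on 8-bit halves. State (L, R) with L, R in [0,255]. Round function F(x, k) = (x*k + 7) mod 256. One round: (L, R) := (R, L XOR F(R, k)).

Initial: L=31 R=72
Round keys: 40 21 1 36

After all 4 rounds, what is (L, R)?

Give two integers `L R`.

Round 1 (k=40): L=72 R=88
Round 2 (k=21): L=88 R=119
Round 3 (k=1): L=119 R=38
Round 4 (k=36): L=38 R=40

Answer: 38 40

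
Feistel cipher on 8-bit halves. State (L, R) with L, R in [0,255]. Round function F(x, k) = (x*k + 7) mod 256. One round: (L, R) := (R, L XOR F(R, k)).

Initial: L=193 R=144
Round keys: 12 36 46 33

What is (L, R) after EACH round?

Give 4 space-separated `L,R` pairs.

Round 1 (k=12): L=144 R=6
Round 2 (k=36): L=6 R=79
Round 3 (k=46): L=79 R=63
Round 4 (k=33): L=63 R=105

Answer: 144,6 6,79 79,63 63,105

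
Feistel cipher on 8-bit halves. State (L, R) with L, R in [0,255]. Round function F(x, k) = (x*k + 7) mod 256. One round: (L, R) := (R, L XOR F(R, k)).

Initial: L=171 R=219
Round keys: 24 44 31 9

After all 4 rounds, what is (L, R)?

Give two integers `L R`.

Round 1 (k=24): L=219 R=36
Round 2 (k=44): L=36 R=236
Round 3 (k=31): L=236 R=191
Round 4 (k=9): L=191 R=82

Answer: 191 82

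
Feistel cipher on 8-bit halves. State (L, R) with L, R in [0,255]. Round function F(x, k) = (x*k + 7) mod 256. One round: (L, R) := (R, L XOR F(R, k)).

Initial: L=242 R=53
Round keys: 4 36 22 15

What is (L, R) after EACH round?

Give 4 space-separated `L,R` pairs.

Answer: 53,41 41,254 254,242 242,203

Derivation:
Round 1 (k=4): L=53 R=41
Round 2 (k=36): L=41 R=254
Round 3 (k=22): L=254 R=242
Round 4 (k=15): L=242 R=203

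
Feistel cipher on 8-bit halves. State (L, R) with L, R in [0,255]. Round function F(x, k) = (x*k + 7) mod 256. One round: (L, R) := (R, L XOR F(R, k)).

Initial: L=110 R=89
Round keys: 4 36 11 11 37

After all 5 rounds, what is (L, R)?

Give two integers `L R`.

Round 1 (k=4): L=89 R=5
Round 2 (k=36): L=5 R=226
Round 3 (k=11): L=226 R=184
Round 4 (k=11): L=184 R=13
Round 5 (k=37): L=13 R=80

Answer: 13 80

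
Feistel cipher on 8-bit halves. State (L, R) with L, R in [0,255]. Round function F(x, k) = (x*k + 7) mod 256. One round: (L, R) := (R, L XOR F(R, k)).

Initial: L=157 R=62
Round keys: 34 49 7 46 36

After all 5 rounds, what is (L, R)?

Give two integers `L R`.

Round 1 (k=34): L=62 R=222
Round 2 (k=49): L=222 R=187
Round 3 (k=7): L=187 R=250
Round 4 (k=46): L=250 R=72
Round 5 (k=36): L=72 R=221

Answer: 72 221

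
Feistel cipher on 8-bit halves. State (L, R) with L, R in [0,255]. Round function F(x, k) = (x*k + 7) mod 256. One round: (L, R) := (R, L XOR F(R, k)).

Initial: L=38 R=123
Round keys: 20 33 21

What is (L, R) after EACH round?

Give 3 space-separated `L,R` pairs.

Round 1 (k=20): L=123 R=133
Round 2 (k=33): L=133 R=87
Round 3 (k=21): L=87 R=175

Answer: 123,133 133,87 87,175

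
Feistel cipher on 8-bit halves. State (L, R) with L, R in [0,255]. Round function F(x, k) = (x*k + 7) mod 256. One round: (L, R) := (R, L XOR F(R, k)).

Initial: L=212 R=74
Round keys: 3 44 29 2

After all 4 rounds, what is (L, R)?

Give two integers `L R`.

Answer: 77 152

Derivation:
Round 1 (k=3): L=74 R=49
Round 2 (k=44): L=49 R=57
Round 3 (k=29): L=57 R=77
Round 4 (k=2): L=77 R=152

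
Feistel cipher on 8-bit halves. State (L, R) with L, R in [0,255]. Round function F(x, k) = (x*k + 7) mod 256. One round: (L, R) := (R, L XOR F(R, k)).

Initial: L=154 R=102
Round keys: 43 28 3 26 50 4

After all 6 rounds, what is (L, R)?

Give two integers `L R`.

Answer: 66 43

Derivation:
Round 1 (k=43): L=102 R=179
Round 2 (k=28): L=179 R=253
Round 3 (k=3): L=253 R=77
Round 4 (k=26): L=77 R=36
Round 5 (k=50): L=36 R=66
Round 6 (k=4): L=66 R=43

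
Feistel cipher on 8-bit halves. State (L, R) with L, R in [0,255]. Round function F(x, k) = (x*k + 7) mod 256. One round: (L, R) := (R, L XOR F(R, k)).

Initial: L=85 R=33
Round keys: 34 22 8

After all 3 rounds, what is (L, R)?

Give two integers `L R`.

Round 1 (k=34): L=33 R=60
Round 2 (k=22): L=60 R=14
Round 3 (k=8): L=14 R=75

Answer: 14 75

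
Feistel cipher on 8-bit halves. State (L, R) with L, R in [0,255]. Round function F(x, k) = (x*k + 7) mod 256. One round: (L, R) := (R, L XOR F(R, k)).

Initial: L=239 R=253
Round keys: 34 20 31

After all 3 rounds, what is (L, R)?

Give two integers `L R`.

Round 1 (k=34): L=253 R=78
Round 2 (k=20): L=78 R=226
Round 3 (k=31): L=226 R=43

Answer: 226 43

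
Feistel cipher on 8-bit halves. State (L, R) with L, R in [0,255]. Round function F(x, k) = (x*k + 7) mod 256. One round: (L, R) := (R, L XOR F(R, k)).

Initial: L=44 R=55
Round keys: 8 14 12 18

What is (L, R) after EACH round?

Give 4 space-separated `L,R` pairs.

Answer: 55,147 147,38 38,92 92,89

Derivation:
Round 1 (k=8): L=55 R=147
Round 2 (k=14): L=147 R=38
Round 3 (k=12): L=38 R=92
Round 4 (k=18): L=92 R=89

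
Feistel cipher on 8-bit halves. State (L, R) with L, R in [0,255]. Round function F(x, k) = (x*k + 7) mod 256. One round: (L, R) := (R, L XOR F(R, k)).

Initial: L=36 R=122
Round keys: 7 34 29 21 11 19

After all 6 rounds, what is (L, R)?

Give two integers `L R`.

Answer: 189 183

Derivation:
Round 1 (k=7): L=122 R=121
Round 2 (k=34): L=121 R=99
Round 3 (k=29): L=99 R=71
Round 4 (k=21): L=71 R=185
Round 5 (k=11): L=185 R=189
Round 6 (k=19): L=189 R=183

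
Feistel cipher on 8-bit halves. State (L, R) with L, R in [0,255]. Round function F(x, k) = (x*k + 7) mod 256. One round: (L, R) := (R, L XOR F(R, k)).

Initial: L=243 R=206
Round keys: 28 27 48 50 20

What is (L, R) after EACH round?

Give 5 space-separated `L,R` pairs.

Round 1 (k=28): L=206 R=124
Round 2 (k=27): L=124 R=213
Round 3 (k=48): L=213 R=139
Round 4 (k=50): L=139 R=248
Round 5 (k=20): L=248 R=236

Answer: 206,124 124,213 213,139 139,248 248,236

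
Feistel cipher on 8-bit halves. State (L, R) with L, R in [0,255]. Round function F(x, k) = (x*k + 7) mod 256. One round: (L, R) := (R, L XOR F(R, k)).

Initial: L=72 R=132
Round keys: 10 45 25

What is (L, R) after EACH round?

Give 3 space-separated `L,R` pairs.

Round 1 (k=10): L=132 R=103
Round 2 (k=45): L=103 R=166
Round 3 (k=25): L=166 R=90

Answer: 132,103 103,166 166,90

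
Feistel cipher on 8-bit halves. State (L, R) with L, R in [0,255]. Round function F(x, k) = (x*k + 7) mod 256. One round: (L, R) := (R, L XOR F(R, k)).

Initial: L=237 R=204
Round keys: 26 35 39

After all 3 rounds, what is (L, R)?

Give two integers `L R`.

Round 1 (k=26): L=204 R=82
Round 2 (k=35): L=82 R=241
Round 3 (k=39): L=241 R=236

Answer: 241 236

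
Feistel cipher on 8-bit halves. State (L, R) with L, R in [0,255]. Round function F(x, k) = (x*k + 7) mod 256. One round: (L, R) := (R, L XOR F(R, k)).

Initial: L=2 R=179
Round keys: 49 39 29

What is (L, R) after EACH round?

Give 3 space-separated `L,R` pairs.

Round 1 (k=49): L=179 R=72
Round 2 (k=39): L=72 R=76
Round 3 (k=29): L=76 R=235

Answer: 179,72 72,76 76,235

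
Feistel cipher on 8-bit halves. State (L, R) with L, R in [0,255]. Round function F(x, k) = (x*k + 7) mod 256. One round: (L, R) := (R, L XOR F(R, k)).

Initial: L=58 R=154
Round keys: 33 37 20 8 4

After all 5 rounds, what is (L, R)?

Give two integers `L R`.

Round 1 (k=33): L=154 R=219
Round 2 (k=37): L=219 R=52
Round 3 (k=20): L=52 R=204
Round 4 (k=8): L=204 R=83
Round 5 (k=4): L=83 R=159

Answer: 83 159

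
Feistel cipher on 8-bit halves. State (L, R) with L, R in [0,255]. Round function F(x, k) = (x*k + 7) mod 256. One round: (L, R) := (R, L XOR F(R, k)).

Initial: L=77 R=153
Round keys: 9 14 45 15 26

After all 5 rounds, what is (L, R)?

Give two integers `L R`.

Answer: 45 183

Derivation:
Round 1 (k=9): L=153 R=37
Round 2 (k=14): L=37 R=148
Round 3 (k=45): L=148 R=46
Round 4 (k=15): L=46 R=45
Round 5 (k=26): L=45 R=183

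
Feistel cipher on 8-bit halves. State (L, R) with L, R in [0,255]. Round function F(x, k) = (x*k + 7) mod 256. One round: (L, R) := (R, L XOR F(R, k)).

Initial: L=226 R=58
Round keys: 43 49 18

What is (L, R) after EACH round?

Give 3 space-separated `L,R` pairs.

Round 1 (k=43): L=58 R=39
Round 2 (k=49): L=39 R=68
Round 3 (k=18): L=68 R=232

Answer: 58,39 39,68 68,232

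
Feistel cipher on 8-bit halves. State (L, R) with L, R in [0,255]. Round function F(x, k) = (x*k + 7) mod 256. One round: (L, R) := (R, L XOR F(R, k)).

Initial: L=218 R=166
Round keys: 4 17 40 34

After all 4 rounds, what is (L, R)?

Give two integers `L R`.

Round 1 (k=4): L=166 R=69
Round 2 (k=17): L=69 R=58
Round 3 (k=40): L=58 R=82
Round 4 (k=34): L=82 R=209

Answer: 82 209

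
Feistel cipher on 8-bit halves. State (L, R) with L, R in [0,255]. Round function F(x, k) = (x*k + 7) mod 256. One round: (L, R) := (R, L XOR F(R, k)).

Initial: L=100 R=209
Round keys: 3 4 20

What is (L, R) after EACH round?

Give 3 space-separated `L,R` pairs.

Answer: 209,30 30,174 174,129

Derivation:
Round 1 (k=3): L=209 R=30
Round 2 (k=4): L=30 R=174
Round 3 (k=20): L=174 R=129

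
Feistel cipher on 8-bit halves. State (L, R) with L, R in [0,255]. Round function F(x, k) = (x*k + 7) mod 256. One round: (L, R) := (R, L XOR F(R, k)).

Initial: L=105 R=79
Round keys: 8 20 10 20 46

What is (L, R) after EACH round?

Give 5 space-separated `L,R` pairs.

Answer: 79,22 22,240 240,113 113,43 43,176

Derivation:
Round 1 (k=8): L=79 R=22
Round 2 (k=20): L=22 R=240
Round 3 (k=10): L=240 R=113
Round 4 (k=20): L=113 R=43
Round 5 (k=46): L=43 R=176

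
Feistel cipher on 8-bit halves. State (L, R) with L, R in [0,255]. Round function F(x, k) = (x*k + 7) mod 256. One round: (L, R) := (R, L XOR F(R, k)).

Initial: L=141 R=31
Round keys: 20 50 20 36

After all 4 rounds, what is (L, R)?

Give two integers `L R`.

Round 1 (k=20): L=31 R=254
Round 2 (k=50): L=254 R=188
Round 3 (k=20): L=188 R=73
Round 4 (k=36): L=73 R=247

Answer: 73 247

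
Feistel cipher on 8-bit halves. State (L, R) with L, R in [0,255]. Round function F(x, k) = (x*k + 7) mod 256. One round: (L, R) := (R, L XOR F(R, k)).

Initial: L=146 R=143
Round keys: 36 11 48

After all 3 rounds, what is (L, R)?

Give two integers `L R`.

Round 1 (k=36): L=143 R=177
Round 2 (k=11): L=177 R=45
Round 3 (k=48): L=45 R=198

Answer: 45 198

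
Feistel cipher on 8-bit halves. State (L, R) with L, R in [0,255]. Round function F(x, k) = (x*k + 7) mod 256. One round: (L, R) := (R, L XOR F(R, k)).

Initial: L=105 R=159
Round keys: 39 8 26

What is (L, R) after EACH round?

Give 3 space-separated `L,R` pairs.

Round 1 (k=39): L=159 R=41
Round 2 (k=8): L=41 R=208
Round 3 (k=26): L=208 R=14

Answer: 159,41 41,208 208,14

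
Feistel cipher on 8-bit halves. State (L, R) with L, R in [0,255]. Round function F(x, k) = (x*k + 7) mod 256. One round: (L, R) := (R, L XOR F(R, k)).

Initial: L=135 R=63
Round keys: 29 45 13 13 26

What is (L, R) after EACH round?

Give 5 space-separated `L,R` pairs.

Round 1 (k=29): L=63 R=173
Round 2 (k=45): L=173 R=79
Round 3 (k=13): L=79 R=167
Round 4 (k=13): L=167 R=205
Round 5 (k=26): L=205 R=126

Answer: 63,173 173,79 79,167 167,205 205,126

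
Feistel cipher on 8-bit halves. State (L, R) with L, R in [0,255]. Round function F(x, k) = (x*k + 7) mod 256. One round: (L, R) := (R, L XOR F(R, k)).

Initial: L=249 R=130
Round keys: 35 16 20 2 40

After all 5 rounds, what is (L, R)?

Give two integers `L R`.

Round 1 (k=35): L=130 R=52
Round 2 (k=16): L=52 R=197
Round 3 (k=20): L=197 R=95
Round 4 (k=2): L=95 R=0
Round 5 (k=40): L=0 R=88

Answer: 0 88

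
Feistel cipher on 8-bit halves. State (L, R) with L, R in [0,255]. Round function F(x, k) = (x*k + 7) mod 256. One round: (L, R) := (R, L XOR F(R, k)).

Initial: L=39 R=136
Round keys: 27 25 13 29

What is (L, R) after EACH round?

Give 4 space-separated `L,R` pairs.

Answer: 136,120 120,55 55,170 170,126

Derivation:
Round 1 (k=27): L=136 R=120
Round 2 (k=25): L=120 R=55
Round 3 (k=13): L=55 R=170
Round 4 (k=29): L=170 R=126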